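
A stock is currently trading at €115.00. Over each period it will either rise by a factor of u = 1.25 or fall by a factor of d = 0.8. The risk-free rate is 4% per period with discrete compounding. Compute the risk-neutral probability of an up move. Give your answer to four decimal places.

Risk-neutral probability p = (1 + 0.04 − 0.8)/(1.25 − 0.8) = 0.2400/0.4500 = 0.5333

p = 0.5333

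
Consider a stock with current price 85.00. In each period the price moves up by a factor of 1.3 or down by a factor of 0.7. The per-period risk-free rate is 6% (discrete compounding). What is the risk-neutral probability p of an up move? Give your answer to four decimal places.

p = 0.6000

Risk-neutral probability p = (1 + 0.06 − 0.7)/(1.3 − 0.7) = 0.3600/0.6000 = 0.6000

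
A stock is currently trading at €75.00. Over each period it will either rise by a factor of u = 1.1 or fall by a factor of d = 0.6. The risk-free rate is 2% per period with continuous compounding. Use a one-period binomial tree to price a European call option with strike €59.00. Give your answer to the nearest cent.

Risk-neutral probability p = (e^0.02 − 0.6)/(1.1 − 0.6) = 0.4202/0.5000 = 0.8404
Terminal stock prices: S_u = 82.5, S_d = 45
Terminal payoffs (S − K): max(23.5, 0) = 23.5, max(-14, 0) = 0
Node 0 (S = 75): V_0 = e^(−0.02)·[0.8404·23.5000 + 0.1596·0.0000] = 19.3584

€19.36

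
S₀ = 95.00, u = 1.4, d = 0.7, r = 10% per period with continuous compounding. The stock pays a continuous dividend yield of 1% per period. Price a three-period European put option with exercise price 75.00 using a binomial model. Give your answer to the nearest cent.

Per-period risk-free factor R = e^0.1 = 1.1052; dividend-adjusted growth = e^(0.1−0.01) = 1.0942.
Risk-neutral probability p = (1.0942 − 0.7)/(1.4 − 0.7) = 0.3942/0.7000 = 0.5631
Terminal stock prices: S_uuu = 260.7, S_uud = 130.3, S_udd = 65.17, S_ddd = 32.58
Terminal payoffs (K − S): max(-185.7, 0) = 0, max(-55.34, 0) = 0, max(9.83, 0) = 9.83, max(42.42, 0) = 42.42
Node uu (S = 186.2): V_uu = e^(−0.1)·[0.5631·0.0000 + 0.4369·0.0000] = 0.0000
Node ud (S = 93.1): V_ud = e^(−0.1)·[0.5631·0.0000 + 0.4369·9.8300] = 3.8860
Node dd (S = 46.55): V_dd = e^(−0.1)·[0.5631·9.8300 + 0.4369·42.4150] = 21.7760
Node u (S = 133): V_u = e^(−0.1)·[0.5631·0.0000 + 0.4369·3.8860] = 1.5362
Node d (S = 66.5): V_d = e^(−0.1)·[0.5631·3.8860 + 0.4369·21.7760] = 10.5884
Node 0 (S = 95): V_0 = e^(−0.1)·[0.5631·1.5362 + 0.4369·10.5884] = 4.9685

4.97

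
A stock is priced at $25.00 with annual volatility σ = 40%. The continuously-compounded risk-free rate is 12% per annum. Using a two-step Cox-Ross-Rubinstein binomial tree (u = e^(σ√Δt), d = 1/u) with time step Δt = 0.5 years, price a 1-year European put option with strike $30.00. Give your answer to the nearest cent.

$5.20

CRR parameters: u = e^(σ√Δt) = e^(0.4·√0.5) = 1.3269, d = 1/u = 0.7536
Per-period rate: rΔt = 0.12·0.5 = 0.06, so R = e^0.06 = 1.0618
Risk-neutral probability p = (e^0.06 − 0.7536)/(1.3269 − 0.7536) = 0.3082/0.5733 = 0.5376
Terminal stock prices: S_uu = 44.02, S_ud = 25, S_dd = 14.2
Terminal payoffs (K − S): max(-14.02, 0) = 0, max(5, 0) = 5, max(15.8, 0) = 15.8
Node u (S = 33.17): V_u = e^(−0.06)·[0.5376·0.0000 + 0.4624·5.0000] = 2.1772
Node d (S = 18.84): V_d = e^(−0.06)·[0.5376·5.0000 + 0.4624·15.8007] = 9.4120
Node 0 (S = 25): V_0 = e^(−0.06)·[0.5376·2.1772 + 0.4624·9.4120] = 5.2008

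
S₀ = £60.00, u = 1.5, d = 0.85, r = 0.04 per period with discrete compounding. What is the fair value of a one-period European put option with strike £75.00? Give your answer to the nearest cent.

Risk-neutral probability p = (1 + 0.04 − 0.85)/(1.5 − 0.85) = 0.1900/0.6500 = 0.2923
Terminal stock prices: S_u = 90, S_d = 51
Terminal payoffs (K − S): max(-15, 0) = 0, max(24, 0) = 24
Node 0 (S = 60): V_0 = 1/1.04·[0.2923·0.0000 + 0.7077·24.0000] = 16.3314

£16.33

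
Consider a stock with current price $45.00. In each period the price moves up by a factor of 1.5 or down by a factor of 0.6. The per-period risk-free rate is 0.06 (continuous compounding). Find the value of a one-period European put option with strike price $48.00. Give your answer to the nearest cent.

$9.63

Risk-neutral probability p = (e^0.06 − 0.6)/(1.5 − 0.6) = 0.4618/0.9000 = 0.5132
Terminal stock prices: S_u = 67.5, S_d = 27
Terminal payoffs (K − S): max(-19.5, 0) = 0, max(21, 0) = 21
Node 0 (S = 45): V_0 = e^(−0.06)·[0.5132·0.0000 + 0.4868·21.0000] = 9.6284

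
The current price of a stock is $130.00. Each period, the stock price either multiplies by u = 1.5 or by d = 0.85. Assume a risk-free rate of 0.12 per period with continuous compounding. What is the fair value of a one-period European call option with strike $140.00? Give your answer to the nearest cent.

$20.83

Risk-neutral probability p = (e^0.12 − 0.85)/(1.5 − 0.85) = 0.2775/0.6500 = 0.4269
Terminal stock prices: S_u = 195, S_d = 110.5
Terminal payoffs (S − K): max(55, 0) = 55, max(-29.5, 0) = 0
Node 0 (S = 130): V_0 = e^(−0.12)·[0.4269·55.0000 + 0.5731·0.0000] = 20.8253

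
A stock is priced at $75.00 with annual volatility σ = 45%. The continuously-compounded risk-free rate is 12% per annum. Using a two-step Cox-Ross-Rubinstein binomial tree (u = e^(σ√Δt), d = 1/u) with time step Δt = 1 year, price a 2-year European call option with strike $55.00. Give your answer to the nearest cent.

$36.06

CRR parameters: u = e^(σ√Δt) = e^(0.45·√1) = 1.5683, d = 1/u = 0.6376
Per-period rate: rΔt = 0.12·1 = 0.12, so R = e^0.12 = 1.1275
Risk-neutral probability p = (e^0.12 − 0.6376)/(1.5683 − 0.6376) = 0.4899/0.9307 = 0.5264
Terminal stock prices: S_uu = 184.5, S_ud = 75, S_dd = 30.49
Terminal payoffs (S − K): max(129.5, 0) = 129.5, max(20, 0) = 20, max(-24.51, 0) = 0
Node u (S = 117.6): V_u = e^(−0.12)·[0.5264·129.4702 + 0.4736·20.0000] = 68.8428
Node d (S = 47.82): V_d = e^(−0.12)·[0.5264·20.0000 + 0.4736·0.0000] = 9.3367
Node 0 (S = 75): V_0 = e^(−0.12)·[0.5264·68.8428 + 0.4736·9.3367] = 36.0603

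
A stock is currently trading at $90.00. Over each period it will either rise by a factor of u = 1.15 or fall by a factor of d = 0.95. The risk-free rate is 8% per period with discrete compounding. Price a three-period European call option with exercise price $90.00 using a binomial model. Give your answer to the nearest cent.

Risk-neutral probability p = (1 + 0.08 − 0.95)/(1.15 − 0.95) = 0.1300/0.2000 = 0.6500
Terminal stock prices: S_uuu = 136.9, S_uud = 113.1, S_udd = 93.41, S_ddd = 77.16
Terminal payoffs (S − K): max(46.88, 0) = 46.88, max(23.07, 0) = 23.07, max(3.409, 0) = 3.409, max(-12.84, 0) = 0
Node uu (S = 119): V_uu = 1/1.08·[0.6500·46.8787 + 0.3500·23.0737] = 35.6917
Node ud (S = 98.32): V_ud = 1/1.08·[0.6500·23.0737 + 0.3500·3.4087] = 14.9917
Node dd (S = 81.22): V_dd = 1/1.08·[0.6500·3.4087 + 0.3500·0.0000] = 2.0516
Node u (S = 103.5): V_u = 1/1.08·[0.6500·35.6917 + 0.3500·14.9917] = 26.3395
Node d (S = 85.5): V_d = 1/1.08·[0.6500·14.9917 + 0.3500·2.0516] = 9.6876
Node 0 (S = 90): V_0 = 1/1.08·[0.6500·26.3395 + 0.3500·9.6876] = 18.9920

$18.99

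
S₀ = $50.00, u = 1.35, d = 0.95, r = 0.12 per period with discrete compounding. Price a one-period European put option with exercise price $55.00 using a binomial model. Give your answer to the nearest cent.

$3.85

Risk-neutral probability p = (1 + 0.12 − 0.95)/(1.35 − 0.95) = 0.1700/0.4000 = 0.4250
Terminal stock prices: S_u = 67.5, S_d = 47.5
Terminal payoffs (K − S): max(-12.5, 0) = 0, max(7.5, 0) = 7.5
Node 0 (S = 50): V_0 = 1/1.12·[0.4250·0.0000 + 0.5750·7.5000] = 3.8504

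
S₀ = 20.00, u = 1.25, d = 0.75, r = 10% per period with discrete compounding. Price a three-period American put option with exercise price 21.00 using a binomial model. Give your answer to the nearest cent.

Risk-neutral probability p = (1 + 0.1 − 0.75)/(1.25 − 0.75) = 0.3500/0.5000 = 0.7000
Terminal stock prices: S_uuu = 39.06, S_uud = 23.44, S_udd = 14.06, S_ddd = 8.438
Terminal payoffs (K − S): max(-18.06, 0) = 0, max(-2.438, 0) = 0, max(6.938, 0) = 6.938, max(12.56, 0) = 12.56
Node uu (S = 31.25): continuation = 1/1.1·[0.7000·0.0000 + 0.3000·0.0000] = 0.0000; exercise value = 0.0000 ≤ continuation, so V_uu = 0.0000
Node ud (S = 18.75): continuation = 1/1.1·[0.7000·0.0000 + 0.3000·6.9375] = 1.8920; exercise value = 2.2500 > continuation, so V_ud = 2.2500 (exercise)
Node dd (S = 11.25): continuation = 1/1.1·[0.7000·6.9375 + 0.3000·12.5625] = 7.8409; exercise value = 9.7500 > continuation, so V_dd = 9.7500 (exercise)
Node u (S = 25): continuation = 1/1.1·[0.7000·0.0000 + 0.3000·2.2500] = 0.6136; exercise value = 0.0000 ≤ continuation, so V_u = 0.6136
Node d (S = 15): continuation = 1/1.1·[0.7000·2.2500 + 0.3000·9.7500] = 4.0909; exercise value = 6.0000 > continuation, so V_d = 6.0000 (exercise)
Node 0 (S = 20): continuation = 1/1.1·[0.7000·0.6136 + 0.3000·6.0000] = 2.0269; exercise value = 1.0000 ≤ continuation, so V_0 = 2.0269

2.03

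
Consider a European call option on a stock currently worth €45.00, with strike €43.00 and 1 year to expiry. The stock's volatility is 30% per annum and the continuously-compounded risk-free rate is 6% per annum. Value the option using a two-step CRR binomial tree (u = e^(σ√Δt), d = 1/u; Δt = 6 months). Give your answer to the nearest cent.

€7.47

CRR parameters: u = e^(σ√Δt) = e^(0.3·√0.5) = 1.2363, d = 1/u = 0.8089
Per-period rate: rΔt = 0.06·0.5 = 0.03, so R = e^0.03 = 1.0305
Risk-neutral probability p = (e^0.03 − 0.8089)/(1.2363 − 0.8089) = 0.2216/0.4275 = 0.5184
Terminal stock prices: S_uu = 68.78, S_ud = 45, S_dd = 29.44
Terminal payoffs (S − K): max(25.78, 0) = 25.78, max(2, 0) = 2, max(-13.56, 0) = 0
Node u (S = 55.63): V_u = e^(−0.03)·[0.5184·25.7809 + 0.4816·2.0000] = 13.9048
Node d (S = 36.4): V_d = e^(−0.03)·[0.5184·2.0000 + 0.4816·0.0000] = 1.0062
Node 0 (S = 45): V_0 = e^(−0.03)·[0.5184·13.9048 + 0.4816·1.0062] = 7.4656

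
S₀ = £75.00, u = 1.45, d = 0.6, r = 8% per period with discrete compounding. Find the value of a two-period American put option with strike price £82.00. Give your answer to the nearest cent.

£18.44

Risk-neutral probability p = (1 + 0.08 − 0.6)/(1.45 − 0.6) = 0.4800/0.8500 = 0.5647
Terminal stock prices: S_uu = 157.7, S_ud = 65.25, S_dd = 27
Terminal payoffs (K − S): max(-75.69, 0) = 0, max(16.75, 0) = 16.75, max(55, 0) = 55
Node u (S = 108.8): continuation = 1/1.08·[0.5647·0.0000 + 0.4353·16.7500] = 6.7511; exercise value = 0.0000 ≤ continuation, so V_u = 6.7511
Node d (S = 45): continuation = 1/1.08·[0.5647·16.7500 + 0.4353·55.0000] = 30.9259; exercise value = 37.0000 > continuation, so V_d = 37.0000 (exercise)
Node 0 (S = 75): continuation = 1/1.08·[0.5647·6.7511 + 0.4353·37.0000] = 18.4428; exercise value = 7.0000 ≤ continuation, so V_0 = 18.4428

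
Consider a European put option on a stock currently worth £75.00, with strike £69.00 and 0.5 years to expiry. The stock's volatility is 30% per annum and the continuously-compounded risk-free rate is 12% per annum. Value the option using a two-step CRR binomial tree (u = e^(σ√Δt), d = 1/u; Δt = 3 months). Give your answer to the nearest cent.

CRR parameters: u = e^(σ√Δt) = e^(0.3·√0.25) = 1.1618, d = 1/u = 0.8607
Per-period rate: rΔt = 0.12·0.25 = 0.03, so R = e^0.03 = 1.0305
Risk-neutral probability p = (e^0.03 − 0.8607)/(1.1618 − 0.8607) = 0.1697/0.3011 = 0.5637
Terminal stock prices: S_uu = 101.2, S_ud = 75, S_dd = 55.56
Terminal payoffs (K − S): max(-32.24, 0) = 0, max(-6, 0) = 0, max(13.44, 0) = 13.44
Node u (S = 87.14): V_u = e^(−0.03)·[0.5637·0.0000 + 0.4363·0.0000] = 0.0000
Node d (S = 64.55): V_d = e^(−0.03)·[0.5637·0.0000 + 0.4363·13.4386] = 5.6899
Node 0 (S = 75): V_0 = e^(−0.03)·[0.5637·0.0000 + 0.4363·5.6899] = 2.4091

£2.41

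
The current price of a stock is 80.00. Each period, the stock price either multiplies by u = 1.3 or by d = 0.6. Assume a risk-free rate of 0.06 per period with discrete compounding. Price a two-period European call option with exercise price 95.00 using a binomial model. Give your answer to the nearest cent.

Risk-neutral probability p = (1 + 0.06 − 0.6)/(1.3 − 0.6) = 0.4600/0.7000 = 0.6571
Terminal stock prices: S_uu = 135.2, S_ud = 62.4, S_dd = 28.8
Terminal payoffs (S − K): max(40.2, 0) = 40.2, max(-32.6, 0) = 0, max(-66.2, 0) = 0
Node u (S = 104): V_u = 1/1.06·[0.6571·40.2000 + 0.3429·0.0000] = 24.9218
Node d (S = 48): V_d = 1/1.06·[0.6571·0.0000 + 0.3429·0.0000] = 0.0000
Node 0 (S = 80): V_0 = 1/1.06·[0.6571·24.9218 + 0.3429·0.0000] = 15.4502

15.45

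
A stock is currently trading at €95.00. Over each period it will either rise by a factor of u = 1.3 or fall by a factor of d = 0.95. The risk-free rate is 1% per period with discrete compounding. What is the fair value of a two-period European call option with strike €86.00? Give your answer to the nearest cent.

€10.87

Risk-neutral probability p = (1 + 0.01 − 0.95)/(1.3 − 0.95) = 0.0600/0.3500 = 0.1714
Terminal stock prices: S_uu = 160.6, S_ud = 117.3, S_dd = 85.74
Terminal payoffs (S − K): max(74.55, 0) = 74.55, max(31.32, 0) = 31.32, max(-0.2625, 0) = 0
Node u (S = 123.5): V_u = 1/1.01·[0.1714·74.5500 + 0.8286·31.3250] = 38.3515
Node d (S = 90.25): V_d = 1/1.01·[0.1714·31.3250 + 0.8286·0.0000] = 5.3168
Node 0 (S = 95): V_0 = 1/1.01·[0.1714·38.3515 + 0.8286·5.3168] = 10.8712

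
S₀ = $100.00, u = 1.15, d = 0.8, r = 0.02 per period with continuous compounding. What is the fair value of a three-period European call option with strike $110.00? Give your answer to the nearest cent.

Risk-neutral probability p = (e^0.02 − 0.8)/(1.15 − 0.8) = 0.2202/0.3500 = 0.6291
Terminal stock prices: S_uuu = 152.1, S_uud = 105.8, S_udd = 73.6, S_ddd = 51.2
Terminal payoffs (S − K): max(42.09, 0) = 42.09, max(-4.2, 0) = 0, max(-36.4, 0) = 0, max(-58.8, 0) = 0
Node uu (S = 132.2): V_uu = e^(−0.02)·[0.6291·42.0875 + 0.3709·0.0000] = 25.9549
Node ud (S = 92): V_ud = e^(−0.02)·[0.6291·0.0000 + 0.3709·0.0000] = 0.0000
Node dd (S = 64): V_dd = e^(−0.02)·[0.6291·0.0000 + 0.3709·0.0000] = 0.0000
Node u (S = 115): V_u = e^(−0.02)·[0.6291·25.9549 + 0.3709·0.0000] = 16.0061
Node d (S = 80): V_d = e^(−0.02)·[0.6291·0.0000 + 0.3709·0.0000] = 0.0000
Node 0 (S = 100): V_0 = e^(−0.02)·[0.6291·16.0061 + 0.3709·0.0000] = 9.8708

$9.87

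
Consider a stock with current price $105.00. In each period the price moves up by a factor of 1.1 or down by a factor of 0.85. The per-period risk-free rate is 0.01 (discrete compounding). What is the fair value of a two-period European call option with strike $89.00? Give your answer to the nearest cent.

Risk-neutral probability p = (1 + 0.01 − 0.85)/(1.1 − 0.85) = 0.1600/0.2500 = 0.6400
Terminal stock prices: S_uu = 127.1, S_ud = 98.18, S_dd = 75.86
Terminal payoffs (S − K): max(38.05, 0) = 38.05, max(9.175, 0) = 9.175, max(-13.14, 0) = 0
Node u (S = 115.5): V_u = 1/1.01·[0.6400·38.0500 + 0.3600·9.1750] = 27.3812
Node d (S = 89.25): V_d = 1/1.01·[0.6400·9.1750 + 0.3600·0.0000] = 5.8139
Node 0 (S = 105): V_0 = 1/1.01·[0.6400·27.3812 + 0.3600·5.8139] = 19.4227

$19.42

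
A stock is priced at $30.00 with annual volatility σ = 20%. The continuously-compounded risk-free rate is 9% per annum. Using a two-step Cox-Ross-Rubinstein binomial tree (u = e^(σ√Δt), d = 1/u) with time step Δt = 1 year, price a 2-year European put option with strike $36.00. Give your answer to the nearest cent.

CRR parameters: u = e^(σ√Δt) = e^(0.2·√1) = 1.2214, d = 1/u = 0.8187
Per-period rate: rΔt = 0.09·1 = 0.09, so R = e^0.09 = 1.0942
Risk-neutral probability p = (e^0.09 − 0.8187)/(1.2214 − 0.8187) = 0.2754/0.4027 = 0.6840
Terminal stock prices: S_uu = 44.75, S_ud = 30, S_dd = 20.11
Terminal payoffs (K − S): max(-8.755, 0) = 0, max(6, 0) = 6, max(15.89, 0) = 15.89
Node u (S = 36.64): V_u = e^(−0.09)·[0.6840·0.0000 + 0.3160·6.0000] = 1.7326
Node d (S = 24.56): V_d = e^(−0.09)·[0.6840·6.0000 + 0.3160·15.8904] = 8.3396
Node 0 (S = 30): V_0 = e^(−0.09)·[0.6840·1.7326 + 0.3160·8.3396] = 3.4914

$3.49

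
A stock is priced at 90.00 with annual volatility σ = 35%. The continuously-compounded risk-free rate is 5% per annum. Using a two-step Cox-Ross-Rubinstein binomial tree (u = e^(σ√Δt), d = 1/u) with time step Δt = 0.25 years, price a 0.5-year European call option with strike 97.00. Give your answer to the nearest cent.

CRR parameters: u = e^(σ√Δt) = e^(0.35·√0.25) = 1.1912, d = 1/u = 0.8395
Per-period rate: rΔt = 0.05·0.25 = 0.0125, so R = e^0.0125 = 1.0126
Risk-neutral probability p = (e^0.0125 − 0.8395)/(1.1912 − 0.8395) = 0.1731/0.3518 = 0.4921
Terminal stock prices: S_uu = 127.7, S_ud = 90, S_dd = 63.42
Terminal payoffs (S − K): max(30.72, 0) = 30.72, max(-7, 0) = 0, max(-33.58, 0) = 0
Node u (S = 107.2): V_u = e^(−0.0125)·[0.4921·30.7161 + 0.5079·0.0000] = 14.9281
Node d (S = 75.55): V_d = e^(−0.0125)·[0.4921·0.0000 + 0.5079·0.0000] = 0.0000
Node 0 (S = 90): V_0 = e^(−0.0125)·[0.4921·14.9281 + 0.5079·0.0000] = 7.2551

7.26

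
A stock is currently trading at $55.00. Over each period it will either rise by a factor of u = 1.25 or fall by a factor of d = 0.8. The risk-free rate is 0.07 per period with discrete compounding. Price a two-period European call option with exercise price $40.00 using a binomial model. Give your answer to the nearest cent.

Risk-neutral probability p = (1 + 0.07 − 0.8)/(1.25 − 0.8) = 0.2700/0.4500 = 0.6000
Terminal stock prices: S_uu = 85.94, S_ud = 55, S_dd = 35.2
Terminal payoffs (S − K): max(45.94, 0) = 45.94, max(15, 0) = 15, max(-4.8, 0) = 0
Node u (S = 68.75): V_u = 1/1.07·[0.6000·45.9375 + 0.4000·15.0000] = 31.3668
Node d (S = 44): V_d = 1/1.07·[0.6000·15.0000 + 0.4000·0.0000] = 8.4112
Node 0 (S = 55): V_0 = 1/1.07·[0.6000·31.3668 + 0.4000·8.4112] = 20.7333

$20.73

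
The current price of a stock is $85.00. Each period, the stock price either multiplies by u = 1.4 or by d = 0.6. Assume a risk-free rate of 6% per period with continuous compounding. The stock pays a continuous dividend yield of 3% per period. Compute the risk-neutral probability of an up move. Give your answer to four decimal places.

p = 0.5381

Per-period risk-free factor R = e^0.06 = 1.0618; dividend-adjusted growth = e^(0.06−0.03) = 1.0305.
Risk-neutral probability p = (1.0305 − 0.6)/(1.4 − 0.6) = 0.4305/0.8000 = 0.5381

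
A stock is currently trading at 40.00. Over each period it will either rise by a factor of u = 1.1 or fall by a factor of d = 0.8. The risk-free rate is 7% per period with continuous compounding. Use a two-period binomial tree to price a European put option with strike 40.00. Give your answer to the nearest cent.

0.80

Risk-neutral probability p = (e^0.07 − 0.8)/(1.1 − 0.8) = 0.2725/0.3000 = 0.9084
Terminal stock prices: S_uu = 48.4, S_ud = 35.2, S_dd = 25.6
Terminal payoffs (K − S): max(-8.4, 0) = 0, max(4.8, 0) = 4.8, max(14.4, 0) = 14.4
Node u (S = 44): V_u = e^(−0.07)·[0.9084·0.0000 + 0.0916·4.8000] = 0.4101
Node d (S = 32): V_d = e^(−0.07)·[0.9084·4.8000 + 0.0916·14.4000] = 5.2958
Node 0 (S = 40): V_0 = e^(−0.07)·[0.9084·0.4101 + 0.0916·5.2958] = 0.7999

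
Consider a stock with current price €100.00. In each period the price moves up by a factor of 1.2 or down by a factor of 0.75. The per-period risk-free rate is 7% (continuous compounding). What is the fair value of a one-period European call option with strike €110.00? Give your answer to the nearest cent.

€6.68

Risk-neutral probability p = (e^0.07 − 0.75)/(1.2 − 0.75) = 0.3225/0.4500 = 0.7167
Terminal stock prices: S_u = 120, S_d = 75
Terminal payoffs (S − K): max(10, 0) = 10, max(-35, 0) = 0
Node 0 (S = 100): V_0 = e^(−0.07)·[0.7167·10.0000 + 0.2833·0.0000] = 6.6823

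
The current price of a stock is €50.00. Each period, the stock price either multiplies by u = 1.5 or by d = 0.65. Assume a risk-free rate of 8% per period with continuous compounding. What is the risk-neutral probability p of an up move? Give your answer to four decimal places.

Risk-neutral probability p = (e^0.08 − 0.65)/(1.5 − 0.65) = 0.4333/0.8500 = 0.5097

p = 0.5097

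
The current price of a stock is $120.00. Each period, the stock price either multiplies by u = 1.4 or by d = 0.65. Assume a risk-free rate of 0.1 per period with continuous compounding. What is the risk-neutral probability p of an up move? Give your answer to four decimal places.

p = 0.6069

Risk-neutral probability p = (e^0.1 − 0.65)/(1.4 − 0.65) = 0.4552/0.7500 = 0.6069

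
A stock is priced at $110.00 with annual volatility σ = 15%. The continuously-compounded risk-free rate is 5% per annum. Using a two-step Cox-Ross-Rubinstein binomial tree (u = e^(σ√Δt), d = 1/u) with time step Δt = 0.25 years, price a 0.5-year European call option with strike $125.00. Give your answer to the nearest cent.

CRR parameters: u = e^(σ√Δt) = e^(0.15·√0.25) = 1.0779, d = 1/u = 0.9277
Per-period rate: rΔt = 0.05·0.25 = 0.0125, so R = e^0.0125 = 1.0126
Risk-neutral probability p = (e^0.0125 − 0.9277)/(1.0779 − 0.9277) = 0.0848/0.1501 = 0.5650
Terminal stock prices: S_uu = 127.8, S_ud = 110, S_dd = 94.68
Terminal payoffs (S − K): max(2.802, 0) = 2.802, max(-15, 0) = 0, max(-30.32, 0) = 0
Node u (S = 118.6): V_u = e^(−0.0125)·[0.5650·2.8018 + 0.4350·0.0000] = 1.5634
Node d (S = 102.1): V_d = e^(−0.0125)·[0.5650·0.0000 + 0.4350·0.0000] = 0.0000
Node 0 (S = 110): V_0 = e^(−0.0125)·[0.5650·1.5634 + 0.4350·0.0000] = 0.8724

$0.87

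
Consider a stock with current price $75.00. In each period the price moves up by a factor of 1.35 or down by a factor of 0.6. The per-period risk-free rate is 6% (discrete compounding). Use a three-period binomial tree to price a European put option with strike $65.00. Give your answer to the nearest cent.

$8.96

Risk-neutral probability p = (1 + 0.06 − 0.6)/(1.35 − 0.6) = 0.4600/0.7500 = 0.6133
Terminal stock prices: S_uuu = 184.5, S_uud = 82.01, S_udd = 36.45, S_ddd = 16.2
Terminal payoffs (K − S): max(-119.5, 0) = 0, max(-17.01, 0) = 0, max(28.55, 0) = 28.55, max(48.8, 0) = 48.8
Node uu (S = 136.7): V_uu = 1/1.06·[0.6133·0.0000 + 0.3867·0.0000] = 0.0000
Node ud (S = 60.75): V_ud = 1/1.06·[0.6133·0.0000 + 0.3867·28.5500] = 10.4145
Node dd (S = 27): V_dd = 1/1.06·[0.6133·28.5500 + 0.3867·48.8000] = 34.3208
Node u (S = 101.2): V_u = 1/1.06·[0.6133·0.0000 + 0.3867·10.4145] = 3.7990
Node d (S = 45): V_d = 1/1.06·[0.6133·10.4145 + 0.3867·34.3208] = 18.5455
Node 0 (S = 75): V_0 = 1/1.06·[0.6133·3.7990 + 0.3867·18.5455] = 8.9632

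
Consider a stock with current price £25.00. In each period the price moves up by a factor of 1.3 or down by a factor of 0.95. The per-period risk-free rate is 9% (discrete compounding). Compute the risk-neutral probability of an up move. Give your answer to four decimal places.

Risk-neutral probability p = (1 + 0.09 − 0.95)/(1.3 − 0.95) = 0.1400/0.3500 = 0.4000

p = 0.4000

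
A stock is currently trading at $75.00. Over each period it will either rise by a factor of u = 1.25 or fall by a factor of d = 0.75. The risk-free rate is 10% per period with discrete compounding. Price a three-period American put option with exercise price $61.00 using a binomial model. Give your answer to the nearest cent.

$2.18

Risk-neutral probability p = (1 + 0.1 − 0.75)/(1.25 − 0.75) = 0.3500/0.5000 = 0.7000
Terminal stock prices: S_uuu = 146.5, S_uud = 87.89, S_udd = 52.73, S_ddd = 31.64
Terminal payoffs (K − S): max(-85.48, 0) = 0, max(-26.89, 0) = 0, max(8.266, 0) = 8.266, max(29.36, 0) = 29.36
Node uu (S = 117.2): continuation = 1/1.1·[0.7000·0.0000 + 0.3000·0.0000] = 0.0000; exercise value = 0.0000 ≤ continuation, so V_uu = 0.0000
Node ud (S = 70.31): continuation = 1/1.1·[0.7000·0.0000 + 0.3000·8.2656] = 2.2543; exercise value = 0.0000 ≤ continuation, so V_ud = 2.2543
Node dd (S = 42.19): continuation = 1/1.1·[0.7000·8.2656 + 0.3000·29.3594] = 13.2670; exercise value = 18.8125 > continuation, so V_dd = 18.8125 (exercise)
Node u (S = 93.75): continuation = 1/1.1·[0.7000·0.0000 + 0.3000·2.2543] = 0.6148; exercise value = 0.0000 ≤ continuation, so V_u = 0.6148
Node d (S = 56.25): continuation = 1/1.1·[0.7000·2.2543 + 0.3000·18.8125] = 6.5652; exercise value = 4.7500 ≤ continuation, so V_d = 6.5652
Node 0 (S = 75): continuation = 1/1.1·[0.7000·0.6148 + 0.3000·6.5652] = 2.1817; exercise value = 0.0000 ≤ continuation, so V_0 = 2.1817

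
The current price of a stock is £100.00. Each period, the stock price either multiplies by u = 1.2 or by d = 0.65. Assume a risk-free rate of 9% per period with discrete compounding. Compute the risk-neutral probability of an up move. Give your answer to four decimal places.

Risk-neutral probability p = (1 + 0.09 − 0.65)/(1.2 − 0.65) = 0.4400/0.5500 = 0.8000

p = 0.8000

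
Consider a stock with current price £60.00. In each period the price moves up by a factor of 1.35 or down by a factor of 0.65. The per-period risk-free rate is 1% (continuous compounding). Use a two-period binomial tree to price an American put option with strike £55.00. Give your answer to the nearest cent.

Risk-neutral probability p = (e^0.01 − 0.65)/(1.35 − 0.65) = 0.3601/0.7000 = 0.5144
Terminal stock prices: S_uu = 109.4, S_ud = 52.65, S_dd = 25.35
Terminal payoffs (K − S): max(-54.35, 0) = 0, max(2.35, 0) = 2.35, max(29.65, 0) = 29.65
Node u (S = 81): continuation = e^(−0.01)·[0.5144·0.0000 + 0.4856·2.3500] = 1.1299; exercise value = 0.0000 ≤ continuation, so V_u = 1.1299
Node d (S = 39): continuation = e^(−0.01)·[0.5144·2.3500 + 0.4856·29.6500] = 15.4527; exercise value = 16.0000 > continuation, so V_d = 16.0000 (exercise)
Node 0 (S = 60): continuation = e^(−0.01)·[0.5144·1.1299 + 0.4856·16.0000] = 8.2684; exercise value = 0.0000 ≤ continuation, so V_0 = 8.2684

£8.27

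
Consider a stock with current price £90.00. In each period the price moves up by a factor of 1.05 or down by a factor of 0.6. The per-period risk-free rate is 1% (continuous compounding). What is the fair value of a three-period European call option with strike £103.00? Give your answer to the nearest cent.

Risk-neutral probability p = (e^0.01 − 0.6)/(1.05 − 0.6) = 0.4101/0.4500 = 0.9112
Terminal stock prices: S_uuu = 104.2, S_uud = 59.54, S_udd = 34.02, S_ddd = 19.44
Terminal payoffs (S − K): max(1.186, 0) = 1.186, max(-43.46, 0) = 0, max(-68.98, 0) = 0, max(-83.56, 0) = 0
Node uu (S = 99.23): V_uu = e^(−0.01)·[0.9112·1.1863 + 0.0888·0.0000] = 1.0702
Node ud (S = 56.7): V_ud = e^(−0.01)·[0.9112·0.0000 + 0.0888·0.0000] = 0.0000
Node dd (S = 32.4): V_dd = e^(−0.01)·[0.9112·0.0000 + 0.0888·0.0000] = 0.0000
Node u (S = 94.5): V_u = e^(−0.01)·[0.9112·1.0702 + 0.0888·0.0000] = 0.9655
Node d (S = 54): V_d = e^(−0.01)·[0.9112·0.0000 + 0.0888·0.0000] = 0.0000
Node 0 (S = 90): V_0 = e^(−0.01)·[0.9112·0.9655 + 0.0888·0.0000] = 0.8710

£0.87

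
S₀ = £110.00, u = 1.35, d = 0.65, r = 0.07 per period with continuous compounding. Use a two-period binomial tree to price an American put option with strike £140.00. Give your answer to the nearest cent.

£34.36

Risk-neutral probability p = (e^0.07 − 0.65)/(1.35 − 0.65) = 0.4225/0.7000 = 0.6036
Terminal stock prices: S_uu = 200.5, S_ud = 96.53, S_dd = 46.48
Terminal payoffs (K − S): max(-60.48, 0) = 0, max(43.47, 0) = 43.47, max(93.53, 0) = 93.53
Node u (S = 148.5): continuation = e^(−0.07)·[0.6036·0.0000 + 0.3964·43.4750] = 16.0691; exercise value = 0.0000 ≤ continuation, so V_u = 16.0691
Node d (S = 71.5): continuation = e^(−0.07)·[0.6036·43.4750 + 0.3964·93.5250] = 59.0351; exercise value = 68.5000 > continuation, so V_d = 68.5000 (exercise)
Node 0 (S = 110): continuation = e^(−0.07)·[0.6036·16.0691 + 0.3964·68.5000] = 34.3621; exercise value = 30.0000 ≤ continuation, so V_0 = 34.3621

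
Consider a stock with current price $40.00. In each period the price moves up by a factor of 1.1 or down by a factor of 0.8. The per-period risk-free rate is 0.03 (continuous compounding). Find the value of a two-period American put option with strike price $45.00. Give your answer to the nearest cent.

Risk-neutral probability p = (e^0.03 − 0.8)/(1.1 − 0.8) = 0.2305/0.3000 = 0.7682
Terminal stock prices: S_uu = 48.4, S_ud = 35.2, S_dd = 25.6
Terminal payoffs (K − S): max(-3.4, 0) = 0, max(9.8, 0) = 9.8, max(19.4, 0) = 19.4
Node u (S = 44): continuation = e^(−0.03)·[0.7682·0.0000 + 0.2318·9.8000] = 2.2047; exercise value = 1.0000 ≤ continuation, so V_u = 2.2047
Node d (S = 32): continuation = e^(−0.03)·[0.7682·9.8000 + 0.2318·19.4000] = 11.6700; exercise value = 13.0000 > continuation, so V_d = 13.0000 (exercise)
Node 0 (S = 40): continuation = e^(−0.03)·[0.7682·2.2047 + 0.2318·13.0000] = 4.5681; exercise value = 5.0000 > continuation, so V_0 = 5.0000 (exercise)

$5.00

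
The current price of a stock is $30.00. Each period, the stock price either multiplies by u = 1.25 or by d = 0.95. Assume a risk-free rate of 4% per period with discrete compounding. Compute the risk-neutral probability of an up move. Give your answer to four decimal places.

p = 0.3000

Risk-neutral probability p = (1 + 0.04 − 0.95)/(1.25 − 0.95) = 0.0900/0.3000 = 0.3000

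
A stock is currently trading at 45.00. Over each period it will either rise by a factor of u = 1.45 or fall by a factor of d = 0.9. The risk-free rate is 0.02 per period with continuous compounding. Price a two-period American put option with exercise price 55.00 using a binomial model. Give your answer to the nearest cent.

Risk-neutral probability p = (e^0.02 − 0.9)/(1.45 − 0.9) = 0.1202/0.5500 = 0.2185
Terminal stock prices: S_uu = 94.61, S_ud = 58.73, S_dd = 36.45
Terminal payoffs (K − S): max(-39.61, 0) = 0, max(-3.725, 0) = 0, max(18.55, 0) = 18.55
Node u (S = 65.25): continuation = e^(−0.02)·[0.2185·0.0000 + 0.7815·0.0000] = 0.0000; exercise value = 0.0000 ≤ continuation, so V_u = 0.0000
Node d (S = 40.5): continuation = e^(−0.02)·[0.2185·0.0000 + 0.7815·18.5500] = 14.2089; exercise value = 14.5000 > continuation, so V_d = 14.5000 (exercise)
Node 0 (S = 45): continuation = e^(−0.02)·[0.2185·0.0000 + 0.7815·14.5000] = 11.1067; exercise value = 10.0000 ≤ continuation, so V_0 = 11.1067

11.11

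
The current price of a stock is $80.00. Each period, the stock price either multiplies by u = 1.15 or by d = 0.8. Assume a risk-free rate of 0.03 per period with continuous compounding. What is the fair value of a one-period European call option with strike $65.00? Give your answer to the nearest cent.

Risk-neutral probability p = (e^0.03 − 0.8)/(1.15 − 0.8) = 0.2305/0.3500 = 0.6584
Terminal stock prices: S_u = 92, S_d = 64
Terminal payoffs (S − K): max(27, 0) = 27, max(-1, 0) = 0
Node 0 (S = 80): V_0 = e^(−0.03)·[0.6584·27.0000 + 0.3416·0.0000] = 17.2525

$17.25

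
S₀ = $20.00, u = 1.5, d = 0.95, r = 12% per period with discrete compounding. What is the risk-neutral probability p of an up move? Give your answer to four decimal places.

Risk-neutral probability p = (1 + 0.12 − 0.95)/(1.5 − 0.95) = 0.1700/0.5500 = 0.3091

p = 0.3091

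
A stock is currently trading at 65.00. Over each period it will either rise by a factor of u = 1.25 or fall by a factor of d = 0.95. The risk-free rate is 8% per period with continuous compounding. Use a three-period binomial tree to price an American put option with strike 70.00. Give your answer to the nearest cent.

Risk-neutral probability p = (e^0.08 − 0.95)/(1.25 − 0.95) = 0.1333/0.3000 = 0.4443
Terminal stock prices: S_uuu = 127, S_uud = 96.48, S_udd = 73.33, S_ddd = 55.73
Terminal payoffs (K − S): max(-56.95, 0) = 0, max(-26.48, 0) = 0, max(-3.328, 0) = 0, max(14.27, 0) = 14.27
Node uu (S = 101.6): continuation = e^(−0.08)·[0.4443·0.0000 + 0.5557·0.0000] = 0.0000; exercise value = 0.0000 ≤ continuation, so V_uu = 0.0000
Node ud (S = 77.19): continuation = e^(−0.08)·[0.4443·0.0000 + 0.5557·0.0000] = 0.0000; exercise value = 0.0000 ≤ continuation, so V_ud = 0.0000
Node dd (S = 58.66): continuation = e^(−0.08)·[0.4443·0.0000 + 0.5557·14.2706] = 7.3206; exercise value = 11.3375 > continuation, so V_dd = 11.3375 (exercise)
Node u (S = 81.25): continuation = e^(−0.08)·[0.4443·0.0000 + 0.5557·0.0000] = 0.0000; exercise value = 0.0000 ≤ continuation, so V_u = 0.0000
Node d (S = 61.75): continuation = e^(−0.08)·[0.4443·0.0000 + 0.5557·11.3375] = 5.8160; exercise value = 8.2500 > continuation, so V_d = 8.2500 (exercise)
Node 0 (S = 65): continuation = e^(−0.08)·[0.4443·0.0000 + 0.5557·8.2500] = 4.2321; exercise value = 5.0000 > continuation, so V_0 = 5.0000 (exercise)

5.00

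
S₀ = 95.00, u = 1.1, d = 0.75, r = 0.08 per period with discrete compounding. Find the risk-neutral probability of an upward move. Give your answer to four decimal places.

Risk-neutral probability p = (1 + 0.08 − 0.75)/(1.1 − 0.75) = 0.3300/0.3500 = 0.9429

p = 0.9429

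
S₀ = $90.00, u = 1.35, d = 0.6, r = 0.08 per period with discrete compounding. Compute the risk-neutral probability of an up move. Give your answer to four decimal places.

Risk-neutral probability p = (1 + 0.08 − 0.6)/(1.35 − 0.6) = 0.4800/0.7500 = 0.6400

p = 0.6400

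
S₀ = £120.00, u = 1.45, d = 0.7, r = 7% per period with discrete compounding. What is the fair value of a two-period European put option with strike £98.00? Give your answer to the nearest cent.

Risk-neutral probability p = (1 + 0.07 − 0.7)/(1.45 − 0.7) = 0.3700/0.7500 = 0.4933
Terminal stock prices: S_uu = 252.3, S_ud = 121.8, S_dd = 58.8
Terminal payoffs (K − S): max(-154.3, 0) = 0, max(-23.8, 0) = 0, max(39.2, 0) = 39.2
Node u (S = 174): V_u = 1/1.07·[0.4933·0.0000 + 0.5067·0.0000] = 0.0000
Node d (S = 84): V_d = 1/1.07·[0.4933·0.0000 + 0.5067·39.2000] = 18.5620
Node 0 (S = 120): V_0 = 1/1.07·[0.4933·0.0000 + 0.5067·18.5620] = 8.7895

£8.79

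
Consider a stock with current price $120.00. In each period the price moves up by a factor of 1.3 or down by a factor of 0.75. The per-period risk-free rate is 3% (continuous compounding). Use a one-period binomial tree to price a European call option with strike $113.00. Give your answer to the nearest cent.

Risk-neutral probability p = (e^0.03 − 0.75)/(1.3 − 0.75) = 0.2805/0.5500 = 0.5099
Terminal stock prices: S_u = 156, S_d = 90
Terminal payoffs (S − K): max(43, 0) = 43, max(-23, 0) = 0
Node 0 (S = 120): V_0 = e^(−0.03)·[0.5099·43.0000 + 0.4901·0.0000] = 21.2784

$21.28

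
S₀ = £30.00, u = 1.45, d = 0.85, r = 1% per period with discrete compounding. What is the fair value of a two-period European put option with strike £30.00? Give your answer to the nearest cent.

Risk-neutral probability p = (1 + 0.01 − 0.85)/(1.45 − 0.85) = 0.1600/0.6000 = 0.2667
Terminal stock prices: S_uu = 63.08, S_ud = 36.98, S_dd = 21.67
Terminal payoffs (K − S): max(-33.08, 0) = 0, max(-6.975, 0) = 0, max(8.325, 0) = 8.325
Node u (S = 43.5): V_u = 1/1.01·[0.2667·0.0000 + 0.7333·0.0000] = 0.0000
Node d (S = 25.5): V_d = 1/1.01·[0.2667·0.0000 + 0.7333·8.3250] = 6.0446
Node 0 (S = 30): V_0 = 1/1.01·[0.2667·0.0000 + 0.7333·6.0446] = 4.3888

£4.39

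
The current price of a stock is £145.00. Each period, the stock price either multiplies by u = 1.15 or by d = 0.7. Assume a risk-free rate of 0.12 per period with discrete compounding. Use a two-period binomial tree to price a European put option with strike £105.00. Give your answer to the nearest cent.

£0.12

Risk-neutral probability p = (1 + 0.12 − 0.7)/(1.15 − 0.7) = 0.4200/0.4500 = 0.9333
Terminal stock prices: S_uu = 191.8, S_ud = 116.7, S_dd = 71.05
Terminal payoffs (K − S): max(-86.76, 0) = 0, max(-11.72, 0) = 0, max(33.95, 0) = 33.95
Node u (S = 166.8): V_u = 1/1.12·[0.9333·0.0000 + 0.0667·0.0000] = 0.0000
Node d (S = 101.5): V_d = 1/1.12·[0.9333·0.0000 + 0.0667·33.9500] = 2.0208
Node 0 (S = 145): V_0 = 1/1.12·[0.9333·0.0000 + 0.0667·2.0208] = 0.1203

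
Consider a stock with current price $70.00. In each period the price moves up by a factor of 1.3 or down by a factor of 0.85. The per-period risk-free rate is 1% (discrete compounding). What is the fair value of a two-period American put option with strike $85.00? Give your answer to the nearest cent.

$17.99

Risk-neutral probability p = (1 + 0.01 − 0.85)/(1.3 − 0.85) = 0.1600/0.4500 = 0.3556
Terminal stock prices: S_uu = 118.3, S_ud = 77.35, S_dd = 50.57
Terminal payoffs (K − S): max(-33.3, 0) = 0, max(7.65, 0) = 7.65, max(34.43, 0) = 34.43
Node u (S = 91): continuation = 1/1.01·[0.3556·0.0000 + 0.6444·7.6500] = 4.8812; exercise value = 0.0000 ≤ continuation, so V_u = 4.8812
Node d (S = 59.5): continuation = 1/1.01·[0.3556·7.6500 + 0.6444·34.4250] = 24.6584; exercise value = 25.5000 > continuation, so V_d = 25.5000 (exercise)
Node 0 (S = 70): continuation = 1/1.01·[0.3556·4.8812 + 0.6444·25.5000] = 17.9890; exercise value = 15.0000 ≤ continuation, so V_0 = 17.9890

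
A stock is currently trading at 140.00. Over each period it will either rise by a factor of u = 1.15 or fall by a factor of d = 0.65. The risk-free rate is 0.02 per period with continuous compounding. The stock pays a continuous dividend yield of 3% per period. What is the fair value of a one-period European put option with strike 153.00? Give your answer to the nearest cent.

19.44

Per-period risk-free factor R = e^0.02 = 1.0202; dividend-adjusted growth = e^(0.02−0.03) = 0.9900.
Risk-neutral probability p = (0.9900 − 0.65)/(1.15 − 0.65) = 0.3400/0.5000 = 0.6801
Terminal stock prices: S_u = 161, S_d = 91
Terminal payoffs (K − S): max(-8, 0) = 0, max(62, 0) = 62
Node 0 (S = 140): V_0 = e^(−0.02)·[0.6801·0.0000 + 0.3199·62.0000] = 19.4411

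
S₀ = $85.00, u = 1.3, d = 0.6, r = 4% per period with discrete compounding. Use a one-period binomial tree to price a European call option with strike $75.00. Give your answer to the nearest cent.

Risk-neutral probability p = (1 + 0.04 − 0.6)/(1.3 − 0.6) = 0.4400/0.7000 = 0.6286
Terminal stock prices: S_u = 110.5, S_d = 51
Terminal payoffs (S − K): max(35.5, 0) = 35.5, max(-24, 0) = 0
Node 0 (S = 85): V_0 = 1/1.04·[0.6286·35.5000 + 0.3714·0.0000] = 21.4560

$21.46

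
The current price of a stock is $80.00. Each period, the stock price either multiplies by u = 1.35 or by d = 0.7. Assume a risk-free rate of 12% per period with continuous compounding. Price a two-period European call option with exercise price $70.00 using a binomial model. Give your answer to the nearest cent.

Risk-neutral probability p = (e^0.12 − 0.7)/(1.35 − 0.7) = 0.4275/0.6500 = 0.6577
Terminal stock prices: S_uu = 145.8, S_ud = 75.6, S_dd = 39.2
Terminal payoffs (S − K): max(75.8, 0) = 75.8, max(5.6, 0) = 5.6, max(-30.8, 0) = 0
Node u (S = 108): V_u = e^(−0.12)·[0.6577·75.8000 + 0.3423·5.6000] = 45.9156
Node d (S = 56): V_d = e^(−0.12)·[0.6577·5.6000 + 0.3423·0.0000] = 3.2666
Node 0 (S = 80): V_0 = e^(−0.12)·[0.6577·45.9156 + 0.3423·3.2666] = 27.7751

$27.78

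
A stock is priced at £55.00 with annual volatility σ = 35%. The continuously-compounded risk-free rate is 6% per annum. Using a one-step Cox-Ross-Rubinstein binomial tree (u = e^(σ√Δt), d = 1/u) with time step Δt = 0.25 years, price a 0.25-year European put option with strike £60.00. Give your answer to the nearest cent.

CRR parameters: u = e^(σ√Δt) = e^(0.35·√0.25) = 1.1912, d = 1/u = 0.8395
Per-period rate: rΔt = 0.06·0.25 = 0.015, so R = e^0.015 = 1.0151
Risk-neutral probability p = (e^0.015 − 0.8395)/(1.1912 − 0.8395) = 0.1757/0.3518 = 0.4993
Terminal stock prices: S_u = 65.52, S_d = 46.17
Terminal payoffs (K − S): max(-5.519, 0) = 0, max(13.83, 0) = 13.83
Node 0 (S = 55): V_0 = e^(−0.015)·[0.4993·0.0000 + 0.5007·13.8299] = 6.8212

£6.82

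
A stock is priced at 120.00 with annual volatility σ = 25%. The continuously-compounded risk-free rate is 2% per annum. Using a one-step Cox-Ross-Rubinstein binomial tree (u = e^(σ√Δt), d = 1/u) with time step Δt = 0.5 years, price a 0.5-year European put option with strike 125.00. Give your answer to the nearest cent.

12.48

CRR parameters: u = e^(σ√Δt) = e^(0.25·√0.5) = 1.1934, d = 1/u = 0.8380
Per-period rate: rΔt = 0.02·0.5 = 0.01, so R = e^0.01 = 1.0101
Risk-neutral probability p = (e^0.01 − 0.8380)/(1.1934 − 0.8380) = 0.1721/0.3554 = 0.4842
Terminal stock prices: S_u = 143.2, S_d = 100.6
Terminal payoffs (K − S): max(-18.2, 0) = 0, max(24.44, 0) = 24.44
Node 0 (S = 120): V_0 = e^(−0.01)·[0.4842·0.0000 + 0.5158·24.4440] = 12.4828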